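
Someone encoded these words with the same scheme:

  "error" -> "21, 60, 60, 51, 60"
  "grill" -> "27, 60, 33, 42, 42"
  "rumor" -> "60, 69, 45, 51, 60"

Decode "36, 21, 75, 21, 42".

jewel

e(#5)→21 and r(#18)→60: differences scale by 3, so n = 3·pos + 6. Each letter becomes 3×(its alphabet position, a=1..z=26) + 6.
Reversing it on 36, 21, 75, 21, 42: 36→(36−6)÷3=10=j, 21→(21−6)÷3=5=e, 75→(75−6)÷3=23=w, 21→(21−6)÷3=5=e, 42→(42−6)÷3=12=l.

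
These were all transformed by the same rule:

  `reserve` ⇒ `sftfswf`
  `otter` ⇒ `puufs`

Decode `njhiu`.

Compare letters: r→s is +1, e→f is +1, s→t is +1 — a constant shift. It's a constant shift of +1 (ROT1).
Decoding njhiu: n−1=m, j−1=i, h−1=g, i−1=h, u−1=t.

might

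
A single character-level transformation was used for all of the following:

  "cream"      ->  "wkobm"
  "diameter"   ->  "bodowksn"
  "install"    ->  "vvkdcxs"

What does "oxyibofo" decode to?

The output letters match the input read backwards, each shifted +10: cream reversed is maerc. Read the word backwards and shift each letter +10.
Decoding oxyibofo: shift back: o−10=e, x−10=n, y−10=o, i−10=y, b−10=r, o−10=e, f−10=v, o−10=e → enoyreve; then reverse → everyone.

everyone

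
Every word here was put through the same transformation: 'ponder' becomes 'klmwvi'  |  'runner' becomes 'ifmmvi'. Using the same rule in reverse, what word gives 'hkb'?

spy

Each pair mirrors across the alphabet (p↔k, o↔l, n↔m): positions sum to 25. This is the alphabet-reversal cipher (Atbash): a becomes z, b becomes y, etc.
Reversing it on hkb: h↔s, k↔p, b↔y.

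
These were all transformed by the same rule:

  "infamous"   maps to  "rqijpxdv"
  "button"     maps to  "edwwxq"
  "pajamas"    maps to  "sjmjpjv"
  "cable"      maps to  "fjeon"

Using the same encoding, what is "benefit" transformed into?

Two shifts are in play — +9 for a/e/i/o/u, +3 for every other letter.
On benefit: b(cons)+3=e, e(vowel)+9=n, n(cons)+3=q, e(vowel)+9=n, f(cons)+3=i, i(vowel)+9=r, t(cons)+3=w.

enqnirw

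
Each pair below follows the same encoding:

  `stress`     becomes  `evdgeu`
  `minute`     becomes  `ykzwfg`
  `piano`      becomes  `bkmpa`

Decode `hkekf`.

The shifts repeat in a cycle of length 2: positions 0,1,… shift by +12, +2, then the pattern repeats.
Undoing it on hkekf: h−12=v, k−2=i, e−12=s, k−2=i, f−12=t.

visit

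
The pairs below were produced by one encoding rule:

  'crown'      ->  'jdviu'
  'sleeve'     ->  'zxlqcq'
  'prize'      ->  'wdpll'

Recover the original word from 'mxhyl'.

Shifts by position in crown: pos 0: c→j (+7), pos 1: r→d (+12), pos 2: o→v (+7), pos 3: w→i (+12) — repeating every 2. The shifts repeat in a cycle of length 2: positions 0,1,… shift by +7, +12, then the pattern repeats.
Decoding mxhyl: m−7=f, x−12=l, h−7=a, y−12=m, l−7=e.

flame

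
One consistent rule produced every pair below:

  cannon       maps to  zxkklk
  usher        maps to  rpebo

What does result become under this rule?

obpriq

Compare letters: c→z is +23, a→x is +23, n→k is +23 — a constant shift. This is a Caesar cipher with shift 23.
For result: r+23=o, e+23=b, s+23=p, u+23=r, l+23=i, t+23=q.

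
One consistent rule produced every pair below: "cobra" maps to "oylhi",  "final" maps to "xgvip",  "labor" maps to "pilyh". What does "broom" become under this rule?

lhyys

This is an affine cipher: with a=0,…,z=25, each position x becomes (3x+8) mod 26.
For broom: b(1)→3·1+8≡11=l; r(17)→3·17+8≡7=h; o(14)→3·14+8≡24=y; o(14)→3·14+8≡24=y; m(12)→3·12+8≡18=s (all mod 26).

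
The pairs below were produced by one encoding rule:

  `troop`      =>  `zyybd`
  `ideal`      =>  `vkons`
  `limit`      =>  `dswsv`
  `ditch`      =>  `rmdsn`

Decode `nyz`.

The output letters match the input read backwards, each shifted +10: troop reversed is poort. The word is reversed, then every letter is shifted forward by 10.
Decoding nyz: shift back: n−10=d, y−10=o, z−10=p → dop; then reverse → pod.

pod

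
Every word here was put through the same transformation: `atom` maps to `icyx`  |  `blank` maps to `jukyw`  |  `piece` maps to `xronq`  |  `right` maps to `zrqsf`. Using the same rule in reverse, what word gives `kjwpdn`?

camera

Letter i (0-indexed) is shifted by i+8, so successive shifts are 8, 9, 10, ….
Reversing it on kjwpdn: k−8=c, j−9=a, w−10=m, p−11=e, d−12=r, n−13=a.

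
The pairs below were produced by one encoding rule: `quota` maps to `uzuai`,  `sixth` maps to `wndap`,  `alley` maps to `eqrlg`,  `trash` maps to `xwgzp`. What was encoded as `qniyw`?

micro

In quota: q→u is +4, u→z is +5, o→u is +6, t→a is +7 — the shift increases by 1 each position. Each letter shifts forward by (position + 4), i.e. 4, 5, 6, … — the shift grows by one for each successive letter.
Decoding qniyw: q−4=m, n−5=i, i−6=c, y−7=r, w−8=o.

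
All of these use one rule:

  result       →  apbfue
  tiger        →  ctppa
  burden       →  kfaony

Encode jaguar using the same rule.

slpfjc

Shifts by position in result: pos 0: r→a (+9), pos 1: e→p (+11), pos 2: s→b (+9), pos 3: u→f (+11) — repeating every 2. The shifts repeat in a cycle of length 2: positions 0,1,… shift by +9, +11, then the pattern repeats.
For jaguar: j+9=s, a+11=l, g+9=p, u+11=f, a+9=j, r+11=c.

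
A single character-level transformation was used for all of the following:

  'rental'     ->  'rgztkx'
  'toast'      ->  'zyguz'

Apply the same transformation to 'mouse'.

The word is reversed, then every letter is shifted forward by 6.
Applying it to mouse: reverse → esuom; then shift: e+6=k, s+6=y, u+6=a, o+6=u, m+6=s.

kyaus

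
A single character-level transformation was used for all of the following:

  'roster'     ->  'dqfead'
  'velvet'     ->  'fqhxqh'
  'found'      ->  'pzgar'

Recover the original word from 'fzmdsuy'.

migrant

The output letters match the input read backwards, each shifted +12: roster reversed is retsor. The word is reversed, then every letter is shifted forward by 12.
Undoing it on fzmdsuy: shift back: f−12=t, z−12=n, m−12=a, d−12=r, s−12=g, u−12=i, y−12=m → tnargim; then reverse → migrant.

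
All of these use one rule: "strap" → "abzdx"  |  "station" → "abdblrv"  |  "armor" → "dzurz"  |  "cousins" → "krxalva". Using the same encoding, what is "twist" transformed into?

belab

The shift depends on letter class: consonant s→a is +8, but vowel a→d is +3. The rule splits by letter class: vowels +3, consonants +8.
For twist: t(cons)+8=b, w(cons)+8=e, i(vowel)+3=l, s(cons)+8=a, t(cons)+8=b.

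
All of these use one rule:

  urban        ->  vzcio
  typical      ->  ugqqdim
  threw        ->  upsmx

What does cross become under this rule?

Shifts by position in urban: pos 0: u→v (+1), pos 1: r→z (+8), pos 2: b→c (+1), pos 3: a→i (+8) — repeating every 2. A repeating key of period 2 is used — shifts +1, +8 over and over.
For cross: c+1=d, r+8=z, o+1=p, s+8=a, s+1=t.

dzpat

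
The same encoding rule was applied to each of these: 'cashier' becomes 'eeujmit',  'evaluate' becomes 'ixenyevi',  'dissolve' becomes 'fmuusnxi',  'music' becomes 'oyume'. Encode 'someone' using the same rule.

usoispi

The shift depends on letter class: consonant c→e is +2, but vowel a→e is +4. The rule splits by letter class: vowels +4, consonants +2.
On someone: s(cons)+2=u, o(vowel)+4=s, m(cons)+2=o, e(vowel)+4=i, o(vowel)+4=s, n(cons)+2=p, e(vowel)+4=i.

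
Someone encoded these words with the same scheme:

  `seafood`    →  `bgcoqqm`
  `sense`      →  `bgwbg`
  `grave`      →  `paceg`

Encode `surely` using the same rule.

The shift depends on letter class: consonant s→b is +9, but vowel e→g is +2. The rule splits by letter class: vowels +2, consonants +9.
For surely: s(cons)+9=b, u(vowel)+2=w, r(cons)+9=a, e(vowel)+2=g, l(cons)+9=u, y(cons)+9=h.

bwaguh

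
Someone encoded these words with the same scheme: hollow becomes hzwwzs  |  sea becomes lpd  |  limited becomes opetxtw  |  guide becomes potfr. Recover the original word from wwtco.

The output letters match the input read backwards, each shifted +11: hollow reversed is wolloh. Read the word backwards and shift each letter +11.
Decoding wwtco: shift back: w−11=l, w−11=l, t−11=i, c−11=r, o−11=d → llird; then reverse → drill.

drill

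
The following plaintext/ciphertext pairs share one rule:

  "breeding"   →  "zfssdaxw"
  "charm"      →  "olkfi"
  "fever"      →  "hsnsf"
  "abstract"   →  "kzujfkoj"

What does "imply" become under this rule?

b(1)→z(25) and r(17)→f(5) fit y≡15x+10 (mod 26); the inverse of 15 mod 26 is 7. Treating letters as 0–25, the rule is x ↦ 15x + 10 (mod 26).
Applying it to imply: i(8)→15·8+10≡0=a; m(12)→15·12+10≡8=i; p(15)→15·15+10≡1=b; l(11)→15·11+10≡19=t; y(24)→15·24+10≡6=g (all mod 26).

aibtg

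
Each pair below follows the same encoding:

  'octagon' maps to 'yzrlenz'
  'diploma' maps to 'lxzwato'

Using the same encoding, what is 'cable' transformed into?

The output letters match the input read backwards, each shifted +11: octagon reversed is nogatco. The word is reversed, then every letter is shifted forward by 11.
Applying it to cable: reverse → elbac; then shift: e+11=p, l+11=w, b+11=m, a+11=l, c+11=n.

pwmln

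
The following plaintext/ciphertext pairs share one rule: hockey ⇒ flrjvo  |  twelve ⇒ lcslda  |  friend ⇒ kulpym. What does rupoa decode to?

think

The output letters match the input read backwards, each shifted +7: hockey reversed is yekcoh. Two steps: reverse the string, then apply a Caesar shift of +7.
Decoding rupoa: shift back: r−7=k, u−7=n, p−7=i, o−7=h, a−7=t → kniht; then reverse → think.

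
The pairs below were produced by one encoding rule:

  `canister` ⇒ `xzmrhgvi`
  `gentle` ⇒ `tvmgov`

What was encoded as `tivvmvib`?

greenery

Each pair mirrors across the alphabet (c↔x, a↔z, n↔m): positions sum to 25. Each letter is replaced by its mirror in the alphabet: a↔z, b↔y, c↔x, and so on (the Atbash cipher).
Reversing it on tivvmvib: t↔g, i↔r, v↔e, v↔e, m↔n, v↔e, i↔r, b↔y.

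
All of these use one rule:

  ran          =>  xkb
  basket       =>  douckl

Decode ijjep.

The output letters match the input read backwards, each shifted +10: ran reversed is nar. Read the word backwards and shift each letter +10.
Decoding ijjep: shift back: i−10=y, j−10=z, j−10=z, e−10=u, p−10=f → yzzuf; then reverse → fuzzy.

fuzzy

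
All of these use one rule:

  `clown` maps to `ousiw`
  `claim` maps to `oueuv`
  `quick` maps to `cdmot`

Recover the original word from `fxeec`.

toast

The shifts repeat in a cycle of length 3: positions 0,1,… shift by +12, +9, +4, then the pattern repeats.
Decoding fxeec: f−12=t, x−9=o, e−4=a, e−12=s, c−9=t.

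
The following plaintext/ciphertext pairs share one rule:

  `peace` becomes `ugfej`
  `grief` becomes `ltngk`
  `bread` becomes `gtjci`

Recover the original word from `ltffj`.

grade

A repeating key of period 2 is used — shifts +5, +2 over and over.
Reversing it on ltffj: l−5=g, t−2=r, f−5=a, f−2=d, j−5=e.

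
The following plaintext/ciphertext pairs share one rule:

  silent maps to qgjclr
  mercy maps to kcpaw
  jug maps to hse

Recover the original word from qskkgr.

Compare letters: s→q is +24, i→g is +24, l→j is +24 — a constant shift. Each letter is shifted forward by 24 in the alphabet (a Caesar shift of +24).
Reversing it on qskkgr: q−24=s, s−24=u, k−24=m, k−24=m, g−24=i, r−24=t.

summit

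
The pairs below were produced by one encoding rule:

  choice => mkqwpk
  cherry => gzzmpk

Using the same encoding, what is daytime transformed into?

The word is reversed, then every letter is shifted forward by 8.
On daytime: reverse → emityad; then shift: e+8=m, m+8=u, i+8=q, t+8=b, y+8=g, a+8=i, d+8=l.

muqbgil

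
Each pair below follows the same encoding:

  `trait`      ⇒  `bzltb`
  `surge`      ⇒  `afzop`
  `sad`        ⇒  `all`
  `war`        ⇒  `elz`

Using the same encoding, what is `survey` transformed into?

afzdpg

The rule splits by letter class: vowels +11, consonants +8.
Applying it to survey: s(cons)+8=a, u(vowel)+11=f, r(cons)+8=z, v(cons)+8=d, e(vowel)+11=p, y(cons)+8=g.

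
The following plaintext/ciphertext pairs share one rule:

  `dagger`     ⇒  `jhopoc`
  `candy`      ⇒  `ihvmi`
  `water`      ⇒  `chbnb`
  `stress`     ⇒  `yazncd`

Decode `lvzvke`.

In dagger: d→j is +6, a→h is +7, g→o is +8, g→p is +9 — the shift increases by 1 each position. Each letter shifts forward by (position + 6), i.e. 6, 7, 8, … — the shift grows by one for each successive letter.
Reversing it on lvzvke: l−6=f, v−7=o, z−8=r, v−9=m, k−10=a, e−11=t.

format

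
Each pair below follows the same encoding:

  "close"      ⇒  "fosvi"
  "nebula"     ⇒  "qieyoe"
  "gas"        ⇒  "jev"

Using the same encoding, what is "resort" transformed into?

The shift depends on letter class: consonant c→f is +3, but vowel o→s is +4. Vowels shift forward by 4 and consonants shift forward by 3.
For resort: r(cons)+3=u, e(vowel)+4=i, s(cons)+3=v, o(vowel)+4=s, r(cons)+3=u, t(cons)+3=w.

uivsuw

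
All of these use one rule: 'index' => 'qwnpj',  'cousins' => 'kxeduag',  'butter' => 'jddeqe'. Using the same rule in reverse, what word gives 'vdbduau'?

In index: i→q is +8, n→w is +9, d→n is +10, e→p is +11 — the shift increases by 1 each position. Each letter shifts forward by (position + 8), i.e. 8, 9, 10, … — the shift grows by one for each successive letter.
Undoing it on vdbduau: v−8=n, d−9=u, b−10=r, d−11=s, u−12=i, a−13=n, u−14=g.

nursing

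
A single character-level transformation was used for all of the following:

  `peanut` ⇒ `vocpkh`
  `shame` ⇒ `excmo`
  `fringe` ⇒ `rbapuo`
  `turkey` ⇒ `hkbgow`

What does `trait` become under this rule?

p(15)→v(21) and e(4)→o(14) fit y≡3x+2 (mod 26); the inverse of 3 mod 26 is 9. Each letter's alphabet position (a=0..z=25) is mapped through 3·x+2 mod 26 — an affine cipher.
On trait: t(19)→3·19+2≡7=h; r(17)→3·17+2≡1=b; a(0)→3·0+2≡2=c; i(8)→3·8+2≡0=a; t(19)→3·19+2≡7=h (all mod 26).

hbcah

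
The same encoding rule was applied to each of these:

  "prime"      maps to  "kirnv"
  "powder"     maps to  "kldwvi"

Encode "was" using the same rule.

Each pair mirrors across the alphabet (p↔k, r↔i, i↔r): positions sum to 25. Letters are reflected about the middle of the alphabet (position → 25−position): Atbash.
For was: w↔d, a↔z, s↔h.

dzh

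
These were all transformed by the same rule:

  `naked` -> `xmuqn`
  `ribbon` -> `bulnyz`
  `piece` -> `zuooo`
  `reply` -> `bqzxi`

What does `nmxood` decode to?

dancer

Shifts by position in naked: pos 0: n→x (+10), pos 1: a→m (+12), pos 2: k→u (+10), pos 3: e→q (+12) — repeating every 2. A repeating key of period 2 is used — shifts +10, +12 over and over.
Undoing it on nmxood: n−10=d, m−12=a, x−10=n, o−12=c, o−10=e, d−12=r.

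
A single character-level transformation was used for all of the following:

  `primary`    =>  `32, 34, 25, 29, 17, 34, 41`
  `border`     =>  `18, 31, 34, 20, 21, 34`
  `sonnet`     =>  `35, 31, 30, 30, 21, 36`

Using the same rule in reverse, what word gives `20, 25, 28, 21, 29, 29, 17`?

p is letter #16 and maps to 32: an offset of 16. Letters become their 1-based position plus 16 (so a→17, b→18, …).
Reversing it on 20, 25, 28, 21, 29, 29, 17: 20→(20−16)÷1=4=d, 25→(25−16)÷1=9=i, 28→(28−16)÷1=12=l, 21→(21−16)÷1=5=e, 29→(29−16)÷1=13=m, 29→(29−16)÷1=13=m, 17→(17−16)÷1=1=a.

dilemma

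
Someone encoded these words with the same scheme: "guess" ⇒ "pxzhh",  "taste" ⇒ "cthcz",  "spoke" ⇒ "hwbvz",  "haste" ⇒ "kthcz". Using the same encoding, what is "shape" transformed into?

hktwz

This is an affine cipher: with a=0,…,z=25, each position x becomes (21x+19) mod 26.
On shape: s(18)→21·18+19≡7=h; h(7)→21·7+19≡10=k; a(0)→21·0+19≡19=t; p(15)→21·15+19≡22=w; e(4)→21·4+19≡25=z (all mod 26).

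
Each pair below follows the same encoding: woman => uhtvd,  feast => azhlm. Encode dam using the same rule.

The output letters match the input read backwards, each shifted +7: woman reversed is namow. Two steps: reverse the string, then apply a Caesar shift of +7.
On dam: reverse → mad; then shift: m+7=t, a+7=h, d+7=k.

thk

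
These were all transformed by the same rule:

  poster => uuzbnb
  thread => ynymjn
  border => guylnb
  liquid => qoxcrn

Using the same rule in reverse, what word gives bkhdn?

weave

In poster: p→u is +5, o→u is +6, s→z is +7, t→b is +8 — the shift increases by 1 each position. Letter i (0-indexed) is shifted by i+5, so successive shifts are 5, 6, 7, ….
Decoding bkhdn: b−5=w, k−6=e, h−7=a, d−8=v, n−9=e.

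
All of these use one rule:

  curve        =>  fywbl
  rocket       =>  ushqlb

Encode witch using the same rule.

In curve: c→f is +3, u→y is +4, r→w is +5, v→b is +6 — the shift increases by 1 each position. Letter i (0-indexed) is shifted by i+3, so successive shifts are 3, 4, 5, ….
Applying it to witch: w+3=z, i+4=m, t+5=y, c+6=i, h+7=o.

zmyio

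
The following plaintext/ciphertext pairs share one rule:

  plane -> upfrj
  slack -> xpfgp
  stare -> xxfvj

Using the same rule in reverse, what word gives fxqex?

Shifts by position in plane: pos 0: p→u (+5), pos 1: l→p (+4), pos 2: a→f (+5), pos 3: n→r (+4) — repeating every 2. A repeating key of period 2 is used — shifts +5, +4 over and over.
Decoding fxqex: f−5=a, x−4=t, q−5=l, e−4=a, x−5=s.

atlas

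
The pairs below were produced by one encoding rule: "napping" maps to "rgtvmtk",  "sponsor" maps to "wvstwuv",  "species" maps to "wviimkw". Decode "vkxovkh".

retired

Shifts by position in napping: pos 0: n→r (+4), pos 1: a→g (+6), pos 2: p→t (+4), pos 3: p→v (+6) — repeating every 2. It's a Vigenère-style cipher with numeric key [4,6]: position i shifts by key[i mod 2].
Undoing it on vkxovkh: v−4=r, k−6=e, x−4=t, o−6=i, v−4=r, k−6=e, h−4=d.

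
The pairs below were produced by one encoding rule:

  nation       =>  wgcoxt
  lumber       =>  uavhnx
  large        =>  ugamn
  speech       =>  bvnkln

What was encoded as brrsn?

slime

Shifts by position in nation: pos 0: n→w (+9), pos 1: a→g (+6), pos 2: t→c (+9), pos 3: i→o (+6) — repeating every 2. The shifts repeat in a cycle of length 2: positions 0,1,… shift by +9, +6, then the pattern repeats.
Reversing it on brrsn: b−9=s, r−6=l, r−9=i, s−6=m, n−9=e.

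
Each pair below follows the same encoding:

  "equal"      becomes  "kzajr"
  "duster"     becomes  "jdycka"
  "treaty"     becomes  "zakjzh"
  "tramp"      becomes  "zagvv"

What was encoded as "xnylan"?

rescue

Shifts by position in equal: pos 0: e→k (+6), pos 1: q→z (+9), pos 2: u→a (+6), pos 3: a→j (+9) — repeating every 2. It's a Vigenère-style cipher with numeric key [6,9]: position i shifts by key[i mod 2].
Reversing it on xnylan: x−6=r, n−9=e, y−6=s, l−9=c, a−6=u, n−9=e.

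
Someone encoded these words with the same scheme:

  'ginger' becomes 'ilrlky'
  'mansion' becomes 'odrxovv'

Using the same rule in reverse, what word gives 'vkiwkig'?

The shift increases by 1 at each position, starting from +2: 2, 3, 4, ….
Decoding vkiwkig: v−2=t, k−3=h, i−4=e, w−5=r, k−6=e, i−7=b, g−8=y.

thereby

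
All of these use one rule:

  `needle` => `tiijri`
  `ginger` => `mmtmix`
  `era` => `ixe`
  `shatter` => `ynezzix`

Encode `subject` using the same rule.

yyhpiiz

The shift depends on letter class: consonant n→t is +6, but vowel e→i is +4. Vowels shift forward by 4 and consonants shift forward by 6.
Applying it to subject: s(cons)+6=y, u(vowel)+4=y, b(cons)+6=h, j(cons)+6=p, e(vowel)+4=i, c(cons)+6=i, t(cons)+6=z.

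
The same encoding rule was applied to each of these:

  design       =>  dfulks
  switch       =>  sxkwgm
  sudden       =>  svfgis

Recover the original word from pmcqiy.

planet

In design: d→d is +0, e→f is +1, s→u is +2, i→l is +3 — the shift increases by 1 each position. The shift increases by 1 at each position, starting from +0: 0, 1, 2, ….
Decoding pmcqiy: p−0=p, m−1=l, c−2=a, q−3=n, i−4=e, y−5=t.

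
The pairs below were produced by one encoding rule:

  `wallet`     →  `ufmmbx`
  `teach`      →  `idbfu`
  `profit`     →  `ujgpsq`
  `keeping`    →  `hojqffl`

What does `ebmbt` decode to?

The output letters match the input read backwards, each shifted +1: wallet reversed is tellaw. Read the word backwards and shift each letter +1.
Undoing it on ebmbt: shift back: e−1=d, b−1=a, m−1=l, b−1=a, t−1=s → dalas; then reverse → salad.

salad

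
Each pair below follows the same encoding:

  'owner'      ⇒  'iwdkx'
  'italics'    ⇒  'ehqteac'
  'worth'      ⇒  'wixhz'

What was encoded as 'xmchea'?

rustic

o(14)→i(8) and w(22)→w(22) fit y≡5x+16 (mod 26); the inverse of 5 mod 26 is 21. Treating letters as 0–25, the rule is x ↦ 5x + 16 (mod 26).
Undoing it on xmchea: x(23)→21·(23−16)≡17=r; m(12)→21·(12−16)≡20=u; c(2)→21·(2−16)≡18=s; h(7)→21·(7−16)≡19=t; e(4)→21·(4−16)≡8=i; a(0)→21·(0−16)≡2=c (all mod 26).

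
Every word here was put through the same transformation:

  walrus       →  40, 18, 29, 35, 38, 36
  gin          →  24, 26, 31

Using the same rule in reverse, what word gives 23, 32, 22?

foe

w is letter #23 and maps to 40: an offset of 17. Each letter is replaced by its alphabet position (a=1..z=26) + 17.
Reversing it on 23, 32, 22: 23→(23−17)÷1=6=f, 32→(32−17)÷1=15=o, 22→(22−17)÷1=5=e.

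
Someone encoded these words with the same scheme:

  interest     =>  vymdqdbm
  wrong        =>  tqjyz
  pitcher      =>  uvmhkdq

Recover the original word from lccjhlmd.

allocate

This is an affine cipher: with a=0,…,z=25, each position x becomes (11x+11) mod 26.
Reversing it on lccjhlmd: l(11)→19·(11−11)≡0=a; c(2)→19·(2−11)≡11=l; c(2)→19·(2−11)≡11=l; j(9)→19·(9−11)≡14=o; h(7)→19·(7−11)≡2=c; l(11)→19·(11−11)≡0=a; m(12)→19·(12−11)≡19=t; d(3)→19·(3−11)≡4=e (all mod 26).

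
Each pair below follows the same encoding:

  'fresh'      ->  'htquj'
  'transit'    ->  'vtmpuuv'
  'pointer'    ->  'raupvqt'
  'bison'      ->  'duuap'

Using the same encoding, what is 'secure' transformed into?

uqegtq

The shift depends on letter class: consonant f→h is +2, but vowel e→q is +12. Two shifts are in play — +12 for a/e/i/o/u, +2 for every other letter.
For secure: s(cons)+2=u, e(vowel)+12=q, c(cons)+2=e, u(vowel)+12=g, r(cons)+2=t, e(vowel)+12=q.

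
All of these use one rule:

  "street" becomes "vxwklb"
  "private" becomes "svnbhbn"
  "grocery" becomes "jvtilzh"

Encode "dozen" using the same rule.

In street: s→v is +3, t→x is +4, r→w is +5, e→k is +6 — the shift increases by 1 each position. Each letter shifts forward by (position + 3), i.e. 3, 4, 5, … — the shift grows by one for each successive letter.
On dozen: d+3=g, o+4=s, z+5=e, e+6=k, n+7=u.

gseku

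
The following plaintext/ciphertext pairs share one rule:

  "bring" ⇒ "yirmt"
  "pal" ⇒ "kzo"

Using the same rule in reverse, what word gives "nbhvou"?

Each pair mirrors across the alphabet (b↔y, r↔i, i↔r): positions sum to 25. Letters are reflected about the middle of the alphabet (position → 25−position): Atbash.
Reversing it on nbhvou: n↔m, b↔y, h↔s, v↔e, o↔l, u↔f.

myself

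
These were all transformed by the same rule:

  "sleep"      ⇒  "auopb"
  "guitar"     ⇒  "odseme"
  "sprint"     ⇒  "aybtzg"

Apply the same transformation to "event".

meoyf

In sleep: s→a is +8, l→u is +9, e→o is +10, e→p is +11 — the shift increases by 1 each position. Letter i (0-indexed) is shifted by i+8, so successive shifts are 8, 9, 10, ….
For event: e+8=m, v+9=e, e+10=o, n+11=y, t+12=f.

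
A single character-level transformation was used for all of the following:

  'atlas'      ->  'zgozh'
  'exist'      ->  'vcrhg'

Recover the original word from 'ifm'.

run

Each pair mirrors across the alphabet (a↔z, t↔g, l↔o): positions sum to 25. Letters are reflected about the middle of the alphabet (position → 25−position): Atbash.
Reversing it on ifm: i↔r, f↔u, m↔n.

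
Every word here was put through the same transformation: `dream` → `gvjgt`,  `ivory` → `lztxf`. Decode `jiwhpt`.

gerbil

In dream: d→g is +3, r→v is +4, e→j is +5, a→g is +6 — the shift increases by 1 each position. The shift increases by 1 at each position, starting from +3: 3, 4, 5, ….
Undoing it on jiwhpt: j−3=g, i−4=e, w−5=r, h−6=b, p−7=i, t−8=l.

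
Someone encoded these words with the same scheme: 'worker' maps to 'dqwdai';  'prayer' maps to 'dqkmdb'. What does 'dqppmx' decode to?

The output letters match the input read backwards, each shifted +12: worker reversed is rekrow. The word is reversed, then every letter is shifted forward by 12.
Undoing it on dqppmx: shift back: d−12=r, q−12=e, p−12=d, p−12=d, m−12=a, x−12=l → reddal; then reverse → ladder.

ladder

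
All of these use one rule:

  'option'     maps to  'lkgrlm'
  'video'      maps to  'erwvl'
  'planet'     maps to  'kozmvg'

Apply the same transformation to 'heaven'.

svzevm

Each letter is replaced by its mirror in the alphabet: a↔z, b↔y, c↔x, and so on (the Atbash cipher).
On heaven: h↔s, e↔v, a↔z, v↔e, e↔v, n↔m.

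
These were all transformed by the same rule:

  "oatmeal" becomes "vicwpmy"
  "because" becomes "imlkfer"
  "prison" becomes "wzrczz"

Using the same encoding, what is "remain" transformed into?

ymvktz

In oatmeal: o→v is +7, a→i is +8, t→c is +9, m→w is +10 — the shift increases by 1 each position. Letter i (0-indexed) is shifted by i+7, so successive shifts are 7, 8, 9, ….
Applying it to remain: r+7=y, e+8=m, m+9=v, a+10=k, i+11=t, n+12=z.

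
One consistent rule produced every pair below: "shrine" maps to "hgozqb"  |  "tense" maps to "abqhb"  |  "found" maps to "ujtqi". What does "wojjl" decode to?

brook

s(18)→h(7) and h(7)→g(6) fit y≡19x+3 (mod 26); the inverse of 19 mod 26 is 11. Treating letters as 0–25, the rule is x ↦ 19x + 3 (mod 26).
Decoding wojjl: w(22)→11·(22−3)≡1=b; o(14)→11·(14−3)≡17=r; j(9)→11·(9−3)≡14=o; j(9)→11·(9−3)≡14=o; l(11)→11·(11−3)≡10=k (all mod 26).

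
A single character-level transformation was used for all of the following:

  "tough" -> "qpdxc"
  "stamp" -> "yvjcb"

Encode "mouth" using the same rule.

The output letters match the input read backwards, each shifted +9: tough reversed is hguot. Read the word backwards and shift each letter +9.
On mouth: reverse → htuom; then shift: h+9=q, t+9=c, u+9=d, o+9=x, m+9=v.

qcdxv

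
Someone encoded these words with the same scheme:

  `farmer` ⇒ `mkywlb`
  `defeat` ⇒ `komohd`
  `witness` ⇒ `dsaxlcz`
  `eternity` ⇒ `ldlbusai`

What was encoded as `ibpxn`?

bring

Shifts by position in farmer: pos 0: f→m (+7), pos 1: a→k (+10), pos 2: r→y (+7), pos 3: m→w (+10) — repeating every 2. A repeating key of period 2 is used — shifts +7, +10 over and over.
Reversing it on ibpxn: i−7=b, b−10=r, p−7=i, x−10=n, n−7=g.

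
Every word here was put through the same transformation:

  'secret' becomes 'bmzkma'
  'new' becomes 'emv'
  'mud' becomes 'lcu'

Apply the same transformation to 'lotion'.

The output letters match the input read backwards, each shifted +8: secret reversed is terces. Two steps: reverse the string, then apply a Caesar shift of +8.
Applying it to lotion: reverse → noitol; then shift: n+8=v, o+8=w, i+8=q, t+8=b, o+8=w, l+8=t.

vwqbwt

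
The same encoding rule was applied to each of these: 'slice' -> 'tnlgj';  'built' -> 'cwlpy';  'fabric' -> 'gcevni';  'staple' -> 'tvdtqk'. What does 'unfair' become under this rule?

The shift increases by 1 at each position, starting from +1: 1, 2, 3, ….
For unfair: u+1=v, n+2=p, f+3=i, a+4=e, i+5=n, r+6=x.

vpienx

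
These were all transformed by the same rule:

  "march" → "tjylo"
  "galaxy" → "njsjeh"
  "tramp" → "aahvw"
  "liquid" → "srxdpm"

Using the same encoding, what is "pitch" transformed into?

Shifts by position in march: pos 0: m→t (+7), pos 1: a→j (+9), pos 2: r→y (+7), pos 3: c→l (+9) — repeating every 2. The shifts repeat in a cycle of length 2: positions 0,1,… shift by +7, +9, then the pattern repeats.
For pitch: p+7=w, i+9=r, t+7=a, c+9=l, h+7=o.

wralo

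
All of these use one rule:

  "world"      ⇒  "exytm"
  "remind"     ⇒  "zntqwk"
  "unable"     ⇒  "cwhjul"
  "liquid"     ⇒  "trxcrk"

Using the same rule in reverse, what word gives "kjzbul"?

castle

Shifts by position in world: pos 0: w→e (+8), pos 1: o→x (+9), pos 2: r→y (+7), pos 3: l→t (+8), pos 4: d→m (+9) — repeating every 3. It's a Vigenère-style cipher with numeric key [8,9,7]: position i shifts by key[i mod 3].
Decoding kjzbul: k−8=c, j−9=a, z−7=s, b−8=t, u−9=l, l−7=e.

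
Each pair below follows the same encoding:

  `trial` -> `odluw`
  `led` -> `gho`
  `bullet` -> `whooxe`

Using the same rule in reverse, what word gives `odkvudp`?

marshal

The output letters match the input read backwards, each shifted +3: trial reversed is lairt. Two steps: reverse the string, then apply a Caesar shift of +3.
Reversing it on odkvudp: shift back: o−3=l, d−3=a, k−3=h, v−3=s, u−3=r, d−3=a, p−3=m → lahsram; then reverse → marshal.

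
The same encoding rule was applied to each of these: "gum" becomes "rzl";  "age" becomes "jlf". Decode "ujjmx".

sheep

The output letters match the input read backwards, each shifted +5: gum reversed is mug. Two steps: reverse the string, then apply a Caesar shift of +5.
Decoding ujjmx: shift back: u−5=p, j−5=e, j−5=e, m−5=h, x−5=s → peehs; then reverse → sheep.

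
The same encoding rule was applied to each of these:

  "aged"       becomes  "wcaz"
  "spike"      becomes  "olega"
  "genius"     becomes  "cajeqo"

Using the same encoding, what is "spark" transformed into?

Compare letters: a→w is +22, g→c is +22, e→a is +22 — a constant shift. It's a constant shift of +22 (ROT22).
Applying it to spark: s+22=o, p+22=l, a+22=w, r+22=n, k+22=g.

olwng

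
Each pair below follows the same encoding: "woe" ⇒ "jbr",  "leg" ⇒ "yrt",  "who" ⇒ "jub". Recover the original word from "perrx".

This is a Caesar cipher with shift 13.
Decoding perrx: p−13=c, e−13=r, r−13=e, r−13=e, x−13=k.

creek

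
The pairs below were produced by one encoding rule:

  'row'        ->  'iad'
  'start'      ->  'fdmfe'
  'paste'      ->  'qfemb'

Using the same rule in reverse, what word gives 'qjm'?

The output letters match the input read backwards, each shifted +12: row reversed is wor. The word is reversed, then every letter is shifted forward by 12.
Reversing it on qjm: shift back: q−12=e, j−12=x, m−12=a → exa; then reverse → axe.

axe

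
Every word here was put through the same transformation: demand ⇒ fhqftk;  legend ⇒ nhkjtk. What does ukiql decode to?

shelf

Each letter shifts forward by (position + 2), i.e. 2, 3, 4, … — the shift grows by one for each successive letter.
Reversing it on ukiql: u−2=s, k−3=h, i−4=e, q−5=l, l−6=f.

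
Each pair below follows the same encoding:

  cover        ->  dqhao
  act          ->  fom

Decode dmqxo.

The output letters match the input read backwards, each shifted +12: cover reversed is revoc. Two steps: reverse the string, then apply a Caesar shift of +12.
Decoding dmqxo: shift back: d−12=r, m−12=a, q−12=e, x−12=l, o−12=c → raelc; then reverse → clear.

clear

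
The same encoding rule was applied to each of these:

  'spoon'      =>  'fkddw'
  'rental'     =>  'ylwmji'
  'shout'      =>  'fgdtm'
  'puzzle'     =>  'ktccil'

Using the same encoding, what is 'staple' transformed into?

fmjkil

s(18)→f(5) and p(15)→k(10) fit y≡7x+9 (mod 26); the inverse of 7 mod 26 is 15. This is an affine cipher: with a=0,…,z=25, each position x becomes (7x+9) mod 26.
Applying it to staple: s(18)→7·18+9≡5=f; t(19)→7·19+9≡12=m; a(0)→7·0+9≡9=j; p(15)→7·15+9≡10=k; l(11)→7·11+9≡8=i; e(4)→7·4+9≡11=l (all mod 26).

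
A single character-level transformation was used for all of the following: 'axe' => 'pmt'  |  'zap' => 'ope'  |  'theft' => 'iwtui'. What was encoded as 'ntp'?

Compare letters: a→p is +15, x→m is +15, e→t is +15 — a constant shift. Every letter moves 15 places later in the alphabet, wrapping around z→a.
Reversing it on ntp: n−15=y, t−15=e, p−15=a.

yea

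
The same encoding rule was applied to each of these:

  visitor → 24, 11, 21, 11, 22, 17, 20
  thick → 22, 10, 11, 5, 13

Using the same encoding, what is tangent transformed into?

22, 3, 16, 9, 7, 16, 22

v is letter #22 and maps to 24: an offset of 2. Each letter is replaced by its alphabet position (a=1..z=26) + 2.
Applying it to tangent: t=20→22, a=1→3, n=14→16, g=7→9, e=5→7, n=14→16, t=20→22.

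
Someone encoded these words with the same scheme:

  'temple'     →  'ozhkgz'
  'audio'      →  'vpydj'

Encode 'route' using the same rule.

mjpoz

Compare letters: t→o is +21, e→z is +21, m→h is +21 — a constant shift. This is a Caesar cipher with shift 21.
Applying it to route: r+21=m, o+21=j, u+21=p, t+21=o, e+21=z.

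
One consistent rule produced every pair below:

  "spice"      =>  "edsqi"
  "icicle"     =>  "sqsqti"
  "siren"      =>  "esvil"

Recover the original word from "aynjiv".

gather

s(18)→e(4) and p(15)→d(3) fit y≡9x+24 (mod 26); the inverse of 9 mod 26 is 3. Each letter's alphabet position (a=0..z=25) is mapped through 9·x+24 mod 26 — an affine cipher.
Decoding aynjiv: a(0)→3·(0−24)≡6=g; y(24)→3·(24−24)≡0=a; n(13)→3·(13−24)≡19=t; j(9)→3·(9−24)≡7=h; i(8)→3·(8−24)≡4=e; v(21)→3·(21−24)≡17=r (all mod 26).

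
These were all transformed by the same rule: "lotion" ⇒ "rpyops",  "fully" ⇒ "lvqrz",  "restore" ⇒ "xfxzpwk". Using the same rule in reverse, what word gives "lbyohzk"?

Shifts by position in lotion: pos 0: l→r (+6), pos 1: o→p (+1), pos 2: t→y (+5), pos 3: i→o (+6), pos 4: o→p (+1), pos 5: n→s (+5) — repeating every 3. The shifts repeat in a cycle of length 3: positions 0,1,… shift by +6, +1, +5, then the pattern repeats.
Undoing it on lbyohzk: l−6=f, b−1=a, y−5=t, o−6=i, h−1=g, z−5=u, k−6=e.

fatigue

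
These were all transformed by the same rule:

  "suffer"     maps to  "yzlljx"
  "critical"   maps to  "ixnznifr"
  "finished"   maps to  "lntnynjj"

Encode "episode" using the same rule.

The rule splits by letter class: vowels +5, consonants +6.
For episode: e(vowel)+5=j, p(cons)+6=v, i(vowel)+5=n, s(cons)+6=y, o(vowel)+5=t, d(cons)+6=j, e(vowel)+5=j.

jvnytjj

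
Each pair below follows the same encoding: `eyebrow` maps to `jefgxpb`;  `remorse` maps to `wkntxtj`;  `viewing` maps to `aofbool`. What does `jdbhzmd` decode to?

Shifts by position in eyebrow: pos 0: e→j (+5), pos 1: y→e (+6), pos 2: e→f (+1), pos 3: b→g (+5), pos 4: r→x (+6), pos 5: o→p (+1) — repeating every 3. A repeating key of period 3 is used — shifts +5, +6, +1 over and over.
Decoding jdbhzmd: j−5=e, d−6=x, b−1=a, h−5=c, z−6=t, m−1=l, d−5=y.

exactly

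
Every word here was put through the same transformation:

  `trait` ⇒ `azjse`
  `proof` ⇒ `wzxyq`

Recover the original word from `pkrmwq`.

In trait: t→a is +7, r→z is +8, a→j is +9, i→s is +10 — the shift increases by 1 each position. The shift increases by 1 at each position, starting from +7: 7, 8, 9, ….
Decoding pkrmwq: p−7=i, k−8=c, r−9=i, m−10=c, w−11=l, q−12=e.

icicle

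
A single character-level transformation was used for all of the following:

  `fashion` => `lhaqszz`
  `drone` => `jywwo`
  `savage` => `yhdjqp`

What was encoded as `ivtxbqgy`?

colorful

In fashion: f→l is +6, a→h is +7, s→a is +8, h→q is +9 — the shift increases by 1 each position. Letter i (0-indexed) is shifted by i+6, so successive shifts are 6, 7, 8, ….
Decoding ivtxbqgy: i−6=c, v−7=o, t−8=l, x−9=o, b−10=r, q−11=f, g−12=u, y−13=l.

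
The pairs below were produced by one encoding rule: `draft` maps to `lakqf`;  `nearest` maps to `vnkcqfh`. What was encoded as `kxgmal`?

In draft: d→l is +8, r→a is +9, a→k is +10, f→q is +11 — the shift increases by 1 each position. The shift increases by 1 at each position, starting from +8: 8, 9, 10, ….
Decoding kxgmal: k−8=c, x−9=o, g−10=w, m−11=b, a−12=o, l−13=y.

cowboy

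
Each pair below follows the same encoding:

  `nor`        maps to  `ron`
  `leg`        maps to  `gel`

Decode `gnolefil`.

The output letters match the input read backwards: nor reversed is ron. The word is simply reversed.
Decoding gnolefil: then reverse → lifelong.

lifelong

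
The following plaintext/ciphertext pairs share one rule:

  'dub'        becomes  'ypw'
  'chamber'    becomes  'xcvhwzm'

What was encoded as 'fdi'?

Compare letters: d→y is +21, u→p is +21, b→w is +21 — a constant shift. Every letter moves 21 places later in the alphabet, wrapping around z→a.
Reversing it on fdi: f−21=k, d−21=i, i−21=n.

kin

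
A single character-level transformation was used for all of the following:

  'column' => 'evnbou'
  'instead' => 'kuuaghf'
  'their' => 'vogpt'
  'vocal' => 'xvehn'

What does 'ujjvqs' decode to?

Shifts by position in column: pos 0: c→e (+2), pos 1: o→v (+7), pos 2: l→n (+2), pos 3: u→b (+7) — repeating every 2. It's a Vigenère-style cipher with numeric key [2,7]: position i shifts by key[i mod 2].
Decoding ujjvqs: u−2=s, j−7=c, j−2=h, v−7=o, q−2=o, s−7=l.

school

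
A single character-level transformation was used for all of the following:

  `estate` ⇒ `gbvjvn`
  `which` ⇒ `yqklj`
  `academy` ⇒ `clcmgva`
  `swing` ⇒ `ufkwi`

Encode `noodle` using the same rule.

pxqmnn

Shifts by position in estate: pos 0: e→g (+2), pos 1: s→b (+9), pos 2: t→v (+2), pos 3: a→j (+9) — repeating every 2. The shifts repeat in a cycle of length 2: positions 0,1,… shift by +2, +9, then the pattern repeats.
For noodle: n+2=p, o+9=x, o+2=q, d+9=m, l+2=n, e+9=n.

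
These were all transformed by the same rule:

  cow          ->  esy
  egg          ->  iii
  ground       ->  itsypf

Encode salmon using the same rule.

The shift depends on letter class: consonant c→e is +2, but vowel o→s is +4. Vowels shift forward by 4 and consonants shift forward by 2.
On salmon: s(cons)+2=u, a(vowel)+4=e, l(cons)+2=n, m(cons)+2=o, o(vowel)+4=s, n(cons)+2=p.

uenosp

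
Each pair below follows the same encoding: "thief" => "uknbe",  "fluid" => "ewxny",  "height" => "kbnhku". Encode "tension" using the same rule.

ubcrnfc

t(19)→u(20) and h(7)→k(10) fit y≡3x+15 (mod 26); the inverse of 3 mod 26 is 9. Treating letters as 0–25, the rule is x ↦ 3x + 15 (mod 26).
On tension: t(19)→3·19+15≡20=u; e(4)→3·4+15≡1=b; n(13)→3·13+15≡2=c; s(18)→3·18+15≡17=r; i(8)→3·8+15≡13=n; o(14)→3·14+15≡5=f; n(13)→3·13+15≡2=c (all mod 26).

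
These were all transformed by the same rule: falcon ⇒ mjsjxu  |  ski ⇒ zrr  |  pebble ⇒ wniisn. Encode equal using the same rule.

The shift depends on letter class: consonant f→m is +7, but vowel a→j is +9. The rule splits by letter class: vowels +9, consonants +7.
On equal: e(vowel)+9=n, q(cons)+7=x, u(vowel)+9=d, a(vowel)+9=j, l(cons)+7=s.

nxdjs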